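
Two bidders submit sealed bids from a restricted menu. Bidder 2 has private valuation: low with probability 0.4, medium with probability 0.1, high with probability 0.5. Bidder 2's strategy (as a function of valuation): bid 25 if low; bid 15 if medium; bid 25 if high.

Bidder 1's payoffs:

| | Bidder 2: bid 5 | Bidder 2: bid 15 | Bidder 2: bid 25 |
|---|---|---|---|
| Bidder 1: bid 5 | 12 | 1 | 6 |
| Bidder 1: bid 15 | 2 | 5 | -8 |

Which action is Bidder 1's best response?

bid 5

E[bid 5] = 0.4·(6) + 0.1·(1) + 0.5·(6) = 5.5
E[bid 15] = 0.4·(-8) + 0.1·(5) + 0.5·(-8) = -6.7
Best response: bid 5 (5.5 is the largest).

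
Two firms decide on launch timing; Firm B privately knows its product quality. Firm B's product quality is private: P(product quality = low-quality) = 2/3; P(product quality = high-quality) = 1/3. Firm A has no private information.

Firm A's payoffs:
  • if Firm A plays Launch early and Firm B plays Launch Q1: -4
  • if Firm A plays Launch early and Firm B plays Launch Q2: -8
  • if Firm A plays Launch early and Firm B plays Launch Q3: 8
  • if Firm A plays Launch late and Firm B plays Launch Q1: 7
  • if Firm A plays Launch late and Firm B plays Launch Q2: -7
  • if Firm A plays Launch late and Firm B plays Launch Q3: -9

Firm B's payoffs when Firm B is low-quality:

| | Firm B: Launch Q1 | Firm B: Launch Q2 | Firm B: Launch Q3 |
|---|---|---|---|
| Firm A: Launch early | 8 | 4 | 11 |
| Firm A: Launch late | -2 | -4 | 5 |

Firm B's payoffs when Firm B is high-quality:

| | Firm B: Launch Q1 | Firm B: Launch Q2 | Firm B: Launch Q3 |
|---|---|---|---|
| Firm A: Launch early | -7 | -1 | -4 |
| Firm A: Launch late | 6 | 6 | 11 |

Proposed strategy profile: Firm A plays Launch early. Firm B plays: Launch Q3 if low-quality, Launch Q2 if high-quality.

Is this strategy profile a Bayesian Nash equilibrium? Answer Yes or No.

Yes

A profile is a BNE iff every type of every player is best-responding given beliefs about the other side.
Firm A plays Launch early: E[Launch early] = 2/3·(8) + 1/3·(-8) = 8/3; E[Launch late] = -25/3. Best-responding. ✓
Firm B (product quality low-quality), facing Launch early: Launch Q1 gives 8, Launch Q2 gives 4, Launch Q3 gives 11. Proposed Launch Q3 is best. ✓
Firm B (product quality high-quality), facing Launch early: Launch Q1 gives -7, Launch Q2 gives -1, Launch Q3 gives -4. Proposed Launch Q2 is best. ✓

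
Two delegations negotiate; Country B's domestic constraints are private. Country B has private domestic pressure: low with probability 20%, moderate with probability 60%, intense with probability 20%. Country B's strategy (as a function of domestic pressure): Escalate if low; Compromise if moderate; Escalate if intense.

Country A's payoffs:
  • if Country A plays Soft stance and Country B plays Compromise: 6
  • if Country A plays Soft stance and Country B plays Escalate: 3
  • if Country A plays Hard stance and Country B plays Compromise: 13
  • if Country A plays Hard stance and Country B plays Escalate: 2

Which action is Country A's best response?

Hard stance

E[Soft stance] = 0.2·(3) + 0.6·(6) + 0.2·(3) = 4.8
E[Hard stance] = 0.2·(2) + 0.6·(13) + 0.2·(2) = 8.6
Best response: Hard stance (8.6 is the largest).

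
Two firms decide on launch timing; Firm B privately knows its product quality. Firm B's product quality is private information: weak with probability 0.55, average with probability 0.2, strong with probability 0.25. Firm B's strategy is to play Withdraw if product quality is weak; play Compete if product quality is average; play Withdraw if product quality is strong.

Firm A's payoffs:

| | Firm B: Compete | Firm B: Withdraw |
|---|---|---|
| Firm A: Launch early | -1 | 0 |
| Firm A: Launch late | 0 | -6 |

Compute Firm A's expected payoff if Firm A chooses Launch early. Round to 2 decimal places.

-0.20

E[Launch early] = 0.55·0 + 0.2·(-1) + 0.25·0 = 0 + (-0.2) + 0 = -0.2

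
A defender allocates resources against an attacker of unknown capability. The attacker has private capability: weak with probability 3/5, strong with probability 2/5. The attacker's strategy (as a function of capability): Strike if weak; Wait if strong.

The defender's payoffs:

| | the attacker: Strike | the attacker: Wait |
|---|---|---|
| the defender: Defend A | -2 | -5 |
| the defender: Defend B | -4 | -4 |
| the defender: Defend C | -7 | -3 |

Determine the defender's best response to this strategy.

E[Defend A] = 3/5·(-2) + 2/5·(-5) = -16/5
E[Defend B] = 3/5·(-4) + 2/5·(-4) = -4
E[Defend C] = 3/5·(-7) + 2/5·(-3) = -27/5
Best response: Defend A (-16/5 is the largest).

Defend A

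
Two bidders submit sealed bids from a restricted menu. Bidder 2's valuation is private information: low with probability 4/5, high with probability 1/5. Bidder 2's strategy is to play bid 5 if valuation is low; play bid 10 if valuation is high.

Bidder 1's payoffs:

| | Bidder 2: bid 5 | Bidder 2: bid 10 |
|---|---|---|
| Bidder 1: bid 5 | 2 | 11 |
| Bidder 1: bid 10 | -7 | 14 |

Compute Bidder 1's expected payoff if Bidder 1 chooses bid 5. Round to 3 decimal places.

Take the expectation over Bidder 2's valuation, weighting each type's action by its prior probability.
E[bid 5] = 4/5·2 + 1/5·11 = 8/5 + 11/5 = 19/5

3.800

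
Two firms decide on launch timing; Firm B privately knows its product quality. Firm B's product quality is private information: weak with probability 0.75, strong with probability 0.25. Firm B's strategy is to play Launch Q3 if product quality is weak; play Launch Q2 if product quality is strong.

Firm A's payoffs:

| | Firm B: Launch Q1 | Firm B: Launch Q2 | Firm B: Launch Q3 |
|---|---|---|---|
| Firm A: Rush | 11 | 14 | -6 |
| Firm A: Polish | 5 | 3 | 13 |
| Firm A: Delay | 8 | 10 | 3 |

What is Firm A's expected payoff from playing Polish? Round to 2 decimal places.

Take the expectation over Firm B's product quality, weighting each type's action by its prior probability.
E[Polish] = 0.75·13 + 0.25·3 = 9.75 + 0.75 = 10.5

10.50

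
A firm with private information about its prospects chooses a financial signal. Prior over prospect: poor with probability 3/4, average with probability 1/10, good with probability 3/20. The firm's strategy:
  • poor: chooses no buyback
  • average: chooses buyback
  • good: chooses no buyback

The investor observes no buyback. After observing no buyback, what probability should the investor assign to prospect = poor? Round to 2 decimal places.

P(no buyback) = (3/4)·1 + (1/10)·0 + (3/20)·1 = 9/10
P(poor | no buyback) = ((3/4)·1) / (9/10) = (3/4) / (9/10) = 5/6

0.83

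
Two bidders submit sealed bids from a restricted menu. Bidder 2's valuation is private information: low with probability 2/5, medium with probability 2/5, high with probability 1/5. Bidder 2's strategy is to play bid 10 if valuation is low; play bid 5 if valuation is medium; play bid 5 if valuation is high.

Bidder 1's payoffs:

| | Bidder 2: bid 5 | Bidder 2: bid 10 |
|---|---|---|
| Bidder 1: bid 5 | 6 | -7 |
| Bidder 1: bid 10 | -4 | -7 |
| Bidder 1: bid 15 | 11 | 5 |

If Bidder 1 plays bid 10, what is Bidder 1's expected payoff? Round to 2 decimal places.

Take the expectation over Bidder 2's valuation, weighting each type's action by its prior probability.
E[bid 10] = 2/5·(-7) + 2/5·(-4) + 1/5·(-4) = (-14/5) + (-8/5) + (-4/5) = -26/5

-5.20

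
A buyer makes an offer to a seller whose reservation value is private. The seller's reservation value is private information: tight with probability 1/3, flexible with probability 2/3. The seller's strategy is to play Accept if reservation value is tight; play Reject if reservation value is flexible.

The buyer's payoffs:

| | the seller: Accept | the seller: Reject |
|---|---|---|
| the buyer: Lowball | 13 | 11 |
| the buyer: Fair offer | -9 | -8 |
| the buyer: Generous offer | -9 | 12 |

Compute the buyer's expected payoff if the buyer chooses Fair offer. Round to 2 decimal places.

-8.33

E[Fair offer] = 1/3·(-9) + 2/3·(-8) = (-3) + (-16/3) = -25/3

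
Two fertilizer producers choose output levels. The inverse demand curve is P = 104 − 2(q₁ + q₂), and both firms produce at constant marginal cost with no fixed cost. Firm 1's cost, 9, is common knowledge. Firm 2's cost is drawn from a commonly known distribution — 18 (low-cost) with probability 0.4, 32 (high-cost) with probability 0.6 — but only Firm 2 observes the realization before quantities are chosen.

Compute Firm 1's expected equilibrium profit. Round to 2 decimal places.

Type-c best response for Firm 2: q₂(c) = (104 − c)/4 − q₁/2.
Firm 1 maximizes expected profit; its first-order condition is 104 − 4q₁ − 2E[q₂] − 9 = 0.
Substituting E[q₂] and solving: E[c₂] = 26.4, so q₁ = (104 − 2·9 + 26.4)/6 = 18.7333.
E[P] = 104 − 2·(q₁ + E[q₂]) = 46.4667; Firm 1's expected profit = (E[P] − 9)·q₁ = (46.4667 − 9)·18.7333 = 701.876.

701.88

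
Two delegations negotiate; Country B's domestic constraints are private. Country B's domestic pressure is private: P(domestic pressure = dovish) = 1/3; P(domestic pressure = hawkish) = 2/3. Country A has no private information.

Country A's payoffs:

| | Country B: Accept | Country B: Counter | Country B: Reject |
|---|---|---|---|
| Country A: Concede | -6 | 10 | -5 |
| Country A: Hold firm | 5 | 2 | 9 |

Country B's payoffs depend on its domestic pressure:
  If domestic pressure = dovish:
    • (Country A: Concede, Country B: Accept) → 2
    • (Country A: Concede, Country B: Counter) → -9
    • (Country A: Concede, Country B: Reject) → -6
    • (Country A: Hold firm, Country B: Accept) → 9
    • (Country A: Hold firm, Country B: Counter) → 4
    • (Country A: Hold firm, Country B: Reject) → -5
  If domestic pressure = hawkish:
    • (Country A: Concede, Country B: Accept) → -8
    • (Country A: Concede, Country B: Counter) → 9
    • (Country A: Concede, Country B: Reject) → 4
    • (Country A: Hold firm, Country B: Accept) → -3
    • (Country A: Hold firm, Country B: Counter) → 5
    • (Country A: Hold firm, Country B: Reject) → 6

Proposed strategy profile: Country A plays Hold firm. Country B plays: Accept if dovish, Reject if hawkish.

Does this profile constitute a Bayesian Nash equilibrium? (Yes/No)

Yes

A profile is a BNE iff every type of every player is best-responding given beliefs about the other side.
Country A plays Hold firm: E[Hold firm] = 1/3·(5) + 2/3·(9) = 23/3; E[Concede] = -16/3. Best-responding. ✓
Country B (domestic pressure dovish), facing Hold firm: Accept gives 9, Counter gives 4, Reject gives -5. Proposed Accept is best. ✓
Country B (domestic pressure hawkish), facing Hold firm: Accept gives -3, Counter gives 5, Reject gives 6. Proposed Reject is best. ✓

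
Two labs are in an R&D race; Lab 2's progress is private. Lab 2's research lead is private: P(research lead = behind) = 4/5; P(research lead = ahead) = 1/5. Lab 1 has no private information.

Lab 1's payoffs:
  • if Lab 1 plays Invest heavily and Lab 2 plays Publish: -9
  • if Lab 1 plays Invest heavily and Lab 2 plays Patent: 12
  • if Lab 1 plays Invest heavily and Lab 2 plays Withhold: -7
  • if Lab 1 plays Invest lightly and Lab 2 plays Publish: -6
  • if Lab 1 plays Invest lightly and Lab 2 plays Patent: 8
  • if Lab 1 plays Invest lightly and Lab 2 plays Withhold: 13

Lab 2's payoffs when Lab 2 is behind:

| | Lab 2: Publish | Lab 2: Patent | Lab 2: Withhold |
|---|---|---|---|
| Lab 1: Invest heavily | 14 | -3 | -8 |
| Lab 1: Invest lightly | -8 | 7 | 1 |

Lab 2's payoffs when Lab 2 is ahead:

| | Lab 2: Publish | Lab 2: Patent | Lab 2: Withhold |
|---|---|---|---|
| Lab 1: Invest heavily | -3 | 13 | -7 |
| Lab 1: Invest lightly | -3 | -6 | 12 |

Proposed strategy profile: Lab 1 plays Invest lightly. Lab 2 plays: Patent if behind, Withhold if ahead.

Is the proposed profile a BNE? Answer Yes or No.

Yes

Lab 1 plays Invest lightly: E[Invest lightly] = 4/5·(8) + 1/5·(13) = 9; E[Invest heavily] = 41/5. Best-responding. ✓
Lab 2 (research lead behind), facing Invest lightly: Publish gives -8, Patent gives 7, Withhold gives 1. Proposed Patent is best. ✓
Lab 2 (research lead ahead), facing Invest lightly: Publish gives -3, Patent gives -6, Withhold gives 12. Proposed Withhold is best. ✓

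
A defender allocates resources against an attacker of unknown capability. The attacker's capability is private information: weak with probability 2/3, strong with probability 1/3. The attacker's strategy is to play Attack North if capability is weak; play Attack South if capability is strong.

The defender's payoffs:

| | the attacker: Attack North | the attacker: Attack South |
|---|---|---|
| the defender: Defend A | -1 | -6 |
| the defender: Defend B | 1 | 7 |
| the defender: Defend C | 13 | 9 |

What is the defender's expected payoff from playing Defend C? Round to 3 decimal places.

E[Defend C] = 2/3·13 + 1/3·9 = 26/3 + 3 = 35/3

11.667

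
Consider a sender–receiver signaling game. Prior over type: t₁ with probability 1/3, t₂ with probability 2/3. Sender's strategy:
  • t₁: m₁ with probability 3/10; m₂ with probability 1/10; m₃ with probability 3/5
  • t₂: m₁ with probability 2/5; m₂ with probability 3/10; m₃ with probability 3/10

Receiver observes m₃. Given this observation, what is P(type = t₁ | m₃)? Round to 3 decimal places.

0.500

P(m₃) = (1/3)·(3/5) + (2/3)·(3/10) = 2/5
P(t₁ | m₃) = ((1/3)·(3/5)) / (2/5) = (1/5) / (2/5) = 1/2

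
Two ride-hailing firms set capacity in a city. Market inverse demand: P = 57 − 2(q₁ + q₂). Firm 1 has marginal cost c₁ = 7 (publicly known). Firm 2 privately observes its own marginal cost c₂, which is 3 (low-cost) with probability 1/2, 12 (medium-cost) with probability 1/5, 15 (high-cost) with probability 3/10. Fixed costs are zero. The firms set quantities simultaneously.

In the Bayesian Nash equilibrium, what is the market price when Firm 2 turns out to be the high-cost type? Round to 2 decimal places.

Type-c best response for Firm 2: q₂(c) = (57 − c)/4 − q₁/2.
Firm 1 maximizes expected profit; its first-order condition is 57 − 4q₁ − 2E[q₂] − 7 = 0.
Substituting E[q₂] and solving: E[c₂] = 8.4, so q₁ = (57 − 2·7 + 8.4)/6 = 8.56667.
q₂(high-cost) = 6.21667, so P = 57 − 2·(8.56667 + 6.21667) = 27.4333.

27.43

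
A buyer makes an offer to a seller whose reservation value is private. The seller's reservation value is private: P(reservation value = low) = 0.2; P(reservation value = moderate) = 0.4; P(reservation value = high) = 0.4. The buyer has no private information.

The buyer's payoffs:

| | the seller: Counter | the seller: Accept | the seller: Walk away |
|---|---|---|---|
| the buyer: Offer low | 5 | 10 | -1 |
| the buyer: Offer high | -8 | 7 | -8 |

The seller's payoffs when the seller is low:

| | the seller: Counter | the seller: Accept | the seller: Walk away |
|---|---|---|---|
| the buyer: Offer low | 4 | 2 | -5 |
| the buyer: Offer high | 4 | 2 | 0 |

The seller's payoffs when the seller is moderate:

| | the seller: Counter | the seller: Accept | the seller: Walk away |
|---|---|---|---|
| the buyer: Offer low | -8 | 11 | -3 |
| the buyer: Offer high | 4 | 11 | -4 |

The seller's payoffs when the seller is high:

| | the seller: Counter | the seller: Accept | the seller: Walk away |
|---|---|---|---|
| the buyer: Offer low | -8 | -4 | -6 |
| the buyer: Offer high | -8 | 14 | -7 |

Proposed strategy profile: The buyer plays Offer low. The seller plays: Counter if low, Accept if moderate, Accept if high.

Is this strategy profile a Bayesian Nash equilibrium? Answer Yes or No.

A profile is a BNE iff every type of every player is best-responding given beliefs about the other side.
The buyer plays Offer low: E[Offer low] = 0.2·(5) + 0.4·(10) + 0.4·(10) = 9; E[Offer high] = 4. Best-responding. ✓
The seller (reservation value low), facing Offer low: Counter gives 4, Accept gives 2, Walk away gives -5. Proposed Counter is best. ✓
The seller (reservation value moderate), facing Offer low: Counter gives -8, Accept gives 11, Walk away gives -3. Proposed Accept is best. ✓
The seller (reservation value high), facing Offer low: Counter gives -8, Accept gives -4, Walk away gives -6. Proposed Accept is best. ✓

Yes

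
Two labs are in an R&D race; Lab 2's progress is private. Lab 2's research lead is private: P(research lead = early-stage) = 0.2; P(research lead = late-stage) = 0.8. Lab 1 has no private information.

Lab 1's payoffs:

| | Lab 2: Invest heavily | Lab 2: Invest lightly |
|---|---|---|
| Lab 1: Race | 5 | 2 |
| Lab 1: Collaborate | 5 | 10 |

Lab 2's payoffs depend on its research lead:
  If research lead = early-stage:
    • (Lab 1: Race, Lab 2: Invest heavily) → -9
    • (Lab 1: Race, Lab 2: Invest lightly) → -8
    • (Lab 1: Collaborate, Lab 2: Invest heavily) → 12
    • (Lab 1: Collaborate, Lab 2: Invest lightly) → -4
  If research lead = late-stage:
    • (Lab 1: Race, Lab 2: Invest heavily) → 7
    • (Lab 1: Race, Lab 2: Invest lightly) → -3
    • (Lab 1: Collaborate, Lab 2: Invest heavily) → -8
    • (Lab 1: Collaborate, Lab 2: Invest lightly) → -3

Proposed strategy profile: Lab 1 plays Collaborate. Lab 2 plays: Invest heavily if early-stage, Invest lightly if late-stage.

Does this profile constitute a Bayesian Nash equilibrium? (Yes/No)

Yes

Lab 1 plays Collaborate: E[Collaborate] = 0.2·(5) + 0.8·(10) = 9; E[Race] = 2.6. Best-responding. ✓
Lab 2 (research lead early-stage), facing Collaborate: Invest heavily gives 12, Invest lightly gives -4. Proposed Invest heavily is best. ✓
Lab 2 (research lead late-stage), facing Collaborate: Invest heavily gives -8, Invest lightly gives -3. Proposed Invest lightly is best. ✓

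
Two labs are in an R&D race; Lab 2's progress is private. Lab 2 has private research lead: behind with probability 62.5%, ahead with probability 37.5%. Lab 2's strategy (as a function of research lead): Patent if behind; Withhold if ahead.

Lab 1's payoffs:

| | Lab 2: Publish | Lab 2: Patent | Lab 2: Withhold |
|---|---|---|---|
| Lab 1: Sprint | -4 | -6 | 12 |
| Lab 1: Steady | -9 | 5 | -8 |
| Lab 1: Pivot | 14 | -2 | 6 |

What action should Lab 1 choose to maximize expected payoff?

Pivot

E[Sprint] = 0.625·(-6) + 0.375·(12) = 0.75
E[Steady] = 0.625·(5) + 0.375·(-8) = 0.125
E[Pivot] = 0.625·(-2) + 0.375·(6) = 1
Best response: Pivot (1 is the largest).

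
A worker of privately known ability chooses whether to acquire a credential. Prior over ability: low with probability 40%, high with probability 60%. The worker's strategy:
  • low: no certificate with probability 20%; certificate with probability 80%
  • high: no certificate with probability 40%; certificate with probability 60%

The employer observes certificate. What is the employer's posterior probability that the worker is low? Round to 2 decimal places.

0.47

Apply Bayes' rule using the sender's strategy as the likelihood.
P(certificate) = 0.4·0.8 + 0.6·0.6 = 0.68
P(low | certificate) = (0.4·0.8) / 0.68 = 0.32 / 0.68 = 0.470588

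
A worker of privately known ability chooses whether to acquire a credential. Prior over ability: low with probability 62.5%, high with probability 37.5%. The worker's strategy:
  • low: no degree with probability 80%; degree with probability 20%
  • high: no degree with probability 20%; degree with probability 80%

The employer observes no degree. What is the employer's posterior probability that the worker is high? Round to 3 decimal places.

P(no degree) = 0.625·0.8 + 0.375·0.2 = 0.575
P(high | no degree) = (0.375·0.2) / 0.575 = 0.075 / 0.575 = 0.130435

0.130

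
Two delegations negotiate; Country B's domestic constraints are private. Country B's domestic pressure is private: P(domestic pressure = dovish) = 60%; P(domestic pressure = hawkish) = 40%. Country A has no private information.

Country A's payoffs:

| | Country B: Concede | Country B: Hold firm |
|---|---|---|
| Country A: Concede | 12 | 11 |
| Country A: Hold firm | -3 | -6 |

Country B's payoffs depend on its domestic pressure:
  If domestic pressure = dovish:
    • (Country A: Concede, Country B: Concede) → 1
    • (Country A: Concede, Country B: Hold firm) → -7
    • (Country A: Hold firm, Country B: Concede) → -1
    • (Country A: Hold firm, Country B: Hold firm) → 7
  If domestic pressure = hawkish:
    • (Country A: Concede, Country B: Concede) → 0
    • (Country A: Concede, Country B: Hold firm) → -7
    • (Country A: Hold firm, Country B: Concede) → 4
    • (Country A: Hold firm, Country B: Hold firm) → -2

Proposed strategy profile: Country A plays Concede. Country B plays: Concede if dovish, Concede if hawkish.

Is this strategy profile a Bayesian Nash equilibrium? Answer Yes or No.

Yes

Country A plays Concede: E[Concede] = 0.6·(12) + 0.4·(12) = 12; E[Hold firm] = -3. Best-responding. ✓
Country B (domestic pressure dovish), facing Concede: Concede gives 1, Hold firm gives -7. Proposed Concede is best. ✓
Country B (domestic pressure hawkish), facing Concede: Concede gives 0, Hold firm gives -7. Proposed Concede is best. ✓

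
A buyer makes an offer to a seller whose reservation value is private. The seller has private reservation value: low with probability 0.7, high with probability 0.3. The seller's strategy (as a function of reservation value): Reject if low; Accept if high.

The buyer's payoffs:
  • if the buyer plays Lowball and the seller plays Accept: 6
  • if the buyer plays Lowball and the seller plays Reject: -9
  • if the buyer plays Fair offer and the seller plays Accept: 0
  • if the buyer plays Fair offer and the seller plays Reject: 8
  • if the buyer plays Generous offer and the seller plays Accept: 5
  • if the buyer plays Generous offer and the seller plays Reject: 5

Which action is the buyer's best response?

Compute the buyer's expected payoff for each action, taking the expectation over the seller's type.
E[Lowball] = 0.7·(-9) + 0.3·(6) = -4.5
E[Fair offer] = 0.7·(8) + 0.3·(0) = 5.6
E[Generous offer] = 0.7·(5) + 0.3·(5) = 5
Best response: Fair offer (5.6 is the largest).

Fair offer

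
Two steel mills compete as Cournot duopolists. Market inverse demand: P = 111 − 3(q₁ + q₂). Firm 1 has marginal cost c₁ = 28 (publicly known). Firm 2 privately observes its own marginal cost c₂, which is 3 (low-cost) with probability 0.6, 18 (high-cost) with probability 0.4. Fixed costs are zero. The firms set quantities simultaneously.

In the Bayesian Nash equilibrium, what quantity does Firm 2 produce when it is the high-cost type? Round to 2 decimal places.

Each type of Firm 2 best-responds to q₁; Firm 1 best-responds to the expected q₂ over Firm 2's types.
Firm 2 with cost c maximizes (111 − 3(q₁+q₂) − c)·q₂, giving q₂(c) = (111 − c − 3q₁)/6.
E[c₂] = 0.6·3 + 0.4·18 = 9
Firm 1's FOC against E[q₂] yields q₁ = (111 − 2·28 + E[c₂])/9 = (111 − 56 + 9)/9 = 7.11111.
q₂(high-cost) = (111 − 18 − 3·7.11111)/6 = 11.9444.

11.94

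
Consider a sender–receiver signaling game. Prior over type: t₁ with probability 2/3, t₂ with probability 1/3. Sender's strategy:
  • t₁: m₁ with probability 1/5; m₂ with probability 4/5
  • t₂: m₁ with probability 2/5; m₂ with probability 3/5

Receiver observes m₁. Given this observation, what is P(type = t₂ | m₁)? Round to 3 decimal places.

P(m₁) = (2/3)·(1/5) + (1/3)·(2/5) = 4/15
P(t₂ | m₁) = ((1/3)·(2/5)) / (4/15) = (2/15) / (4/15) = 1/2

0.500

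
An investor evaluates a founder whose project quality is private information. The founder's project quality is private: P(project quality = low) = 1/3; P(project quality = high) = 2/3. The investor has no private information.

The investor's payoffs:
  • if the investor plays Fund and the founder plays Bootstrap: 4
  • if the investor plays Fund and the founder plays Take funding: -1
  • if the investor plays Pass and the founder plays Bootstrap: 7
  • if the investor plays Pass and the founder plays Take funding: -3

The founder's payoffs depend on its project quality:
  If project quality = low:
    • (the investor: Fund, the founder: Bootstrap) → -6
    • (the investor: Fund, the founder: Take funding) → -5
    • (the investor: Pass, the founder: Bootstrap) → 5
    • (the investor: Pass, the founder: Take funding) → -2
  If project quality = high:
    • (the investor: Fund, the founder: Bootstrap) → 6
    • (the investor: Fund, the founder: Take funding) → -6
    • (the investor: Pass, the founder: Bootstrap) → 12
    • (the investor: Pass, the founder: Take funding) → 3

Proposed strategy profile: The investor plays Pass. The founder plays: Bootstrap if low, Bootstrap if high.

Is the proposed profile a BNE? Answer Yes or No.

The investor plays Pass: E[Pass] = 1/3·(7) + 2/3·(7) = 7; E[Fund] = 4. Best-responding. ✓
The founder (project quality low), facing Pass: Bootstrap gives 5, Take funding gives -2. Proposed Bootstrap is best. ✓
The founder (project quality high), facing Pass: Bootstrap gives 12, Take funding gives 3. Proposed Bootstrap is best. ✓

Yes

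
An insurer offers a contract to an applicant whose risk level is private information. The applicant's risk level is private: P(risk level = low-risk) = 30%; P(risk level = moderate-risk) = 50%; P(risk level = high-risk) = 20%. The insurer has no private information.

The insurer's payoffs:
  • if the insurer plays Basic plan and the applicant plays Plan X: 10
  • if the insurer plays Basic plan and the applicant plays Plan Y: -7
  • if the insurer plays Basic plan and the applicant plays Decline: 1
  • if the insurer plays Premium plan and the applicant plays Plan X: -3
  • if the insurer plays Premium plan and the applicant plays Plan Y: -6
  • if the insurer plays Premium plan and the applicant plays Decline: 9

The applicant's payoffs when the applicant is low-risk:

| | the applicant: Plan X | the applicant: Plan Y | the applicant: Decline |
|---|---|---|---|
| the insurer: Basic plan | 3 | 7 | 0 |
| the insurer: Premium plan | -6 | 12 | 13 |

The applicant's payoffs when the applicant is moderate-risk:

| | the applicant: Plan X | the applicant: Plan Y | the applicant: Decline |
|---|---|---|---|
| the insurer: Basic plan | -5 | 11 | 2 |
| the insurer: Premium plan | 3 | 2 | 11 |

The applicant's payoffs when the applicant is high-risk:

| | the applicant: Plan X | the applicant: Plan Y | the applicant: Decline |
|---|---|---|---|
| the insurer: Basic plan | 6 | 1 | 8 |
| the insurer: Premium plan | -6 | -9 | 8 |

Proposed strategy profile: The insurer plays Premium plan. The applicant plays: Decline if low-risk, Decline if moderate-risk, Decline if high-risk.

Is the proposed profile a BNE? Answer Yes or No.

The insurer plays Premium plan: E[Premium plan] = 0.3·(9) + 0.5·(9) + 0.2·(9) = 9; E[Basic plan] = 1. Best-responding. ✓
The applicant (risk level low-risk), facing Premium plan: Plan X gives -6, Plan Y gives 12, Decline gives 13. Proposed Decline is best. ✓
The applicant (risk level moderate-risk), facing Premium plan: Plan X gives 3, Plan Y gives 2, Decline gives 11. Proposed Decline is best. ✓
The applicant (risk level high-risk), facing Premium plan: Plan X gives -6, Plan Y gives -9, Decline gives 8. Proposed Decline is best. ✓

Yes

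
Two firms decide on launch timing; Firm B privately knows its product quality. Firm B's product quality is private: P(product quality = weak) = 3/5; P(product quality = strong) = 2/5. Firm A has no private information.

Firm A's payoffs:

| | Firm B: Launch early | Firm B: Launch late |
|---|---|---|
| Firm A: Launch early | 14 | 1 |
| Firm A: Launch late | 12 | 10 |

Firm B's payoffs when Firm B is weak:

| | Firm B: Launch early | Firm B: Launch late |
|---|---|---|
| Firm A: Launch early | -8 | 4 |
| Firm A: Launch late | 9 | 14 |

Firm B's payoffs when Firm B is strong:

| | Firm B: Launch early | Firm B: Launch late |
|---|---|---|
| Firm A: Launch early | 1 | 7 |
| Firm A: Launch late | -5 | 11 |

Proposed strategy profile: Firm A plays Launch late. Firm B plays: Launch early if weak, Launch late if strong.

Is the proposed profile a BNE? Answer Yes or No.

A profile is a BNE iff every type of every player is best-responding given beliefs about the other side.
Firm A plays Launch late: E[Launch late] = 3/5·(12) + 2/5·(10) = 56/5; E[Launch early] = 44/5. Best-responding. ✓
Firm B (product quality weak), facing Launch late: Launch early gives 9, Launch late gives 14. Proposed Launch early is not best — profitable deviation exists. ✗
Firm B (product quality strong), facing Launch late: Launch early gives -5, Launch late gives 11. Proposed Launch late is best. ✓

No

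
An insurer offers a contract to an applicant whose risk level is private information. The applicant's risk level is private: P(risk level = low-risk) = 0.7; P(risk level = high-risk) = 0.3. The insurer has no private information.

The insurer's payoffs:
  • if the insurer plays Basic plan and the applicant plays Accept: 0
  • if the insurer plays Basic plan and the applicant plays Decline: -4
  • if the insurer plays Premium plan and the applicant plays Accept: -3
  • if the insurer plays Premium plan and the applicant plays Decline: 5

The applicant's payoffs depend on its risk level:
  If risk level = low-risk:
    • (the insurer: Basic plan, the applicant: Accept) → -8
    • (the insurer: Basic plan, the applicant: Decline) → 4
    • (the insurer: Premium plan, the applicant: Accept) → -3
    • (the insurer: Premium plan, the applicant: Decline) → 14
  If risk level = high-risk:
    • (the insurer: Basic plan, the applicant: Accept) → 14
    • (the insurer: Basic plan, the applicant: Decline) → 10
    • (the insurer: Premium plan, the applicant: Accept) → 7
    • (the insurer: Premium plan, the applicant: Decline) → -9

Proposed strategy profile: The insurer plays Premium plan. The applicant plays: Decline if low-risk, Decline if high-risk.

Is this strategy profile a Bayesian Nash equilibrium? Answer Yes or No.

The insurer plays Premium plan: E[Premium plan] = 0.7·(5) + 0.3·(5) = 5; E[Basic plan] = -4. Best-responding. ✓
The applicant (risk level low-risk), facing Premium plan: Accept gives -3, Decline gives 14. Proposed Decline is best. ✓
The applicant (risk level high-risk), facing Premium plan: Accept gives 7, Decline gives -9. Proposed Decline is not best — profitable deviation exists. ✗

No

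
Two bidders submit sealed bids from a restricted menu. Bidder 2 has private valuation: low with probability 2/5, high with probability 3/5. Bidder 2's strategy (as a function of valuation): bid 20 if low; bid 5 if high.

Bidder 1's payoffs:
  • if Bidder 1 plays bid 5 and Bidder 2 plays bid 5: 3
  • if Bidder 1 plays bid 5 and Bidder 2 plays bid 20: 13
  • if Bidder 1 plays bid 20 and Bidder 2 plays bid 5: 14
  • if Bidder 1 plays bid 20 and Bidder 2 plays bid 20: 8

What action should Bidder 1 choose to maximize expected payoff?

E[bid 5] = 2/5·(13) + 3/5·(3) = 7
E[bid 20] = 2/5·(8) + 3/5·(14) = 58/5
Best response: bid 20 (58/5 is the largest).

bid 20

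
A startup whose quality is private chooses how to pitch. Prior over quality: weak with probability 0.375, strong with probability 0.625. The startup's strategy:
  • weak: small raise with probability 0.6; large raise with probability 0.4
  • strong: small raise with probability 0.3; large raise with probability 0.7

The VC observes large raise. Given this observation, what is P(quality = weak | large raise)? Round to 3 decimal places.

0.255

P(large raise) = 0.375·0.4 + 0.625·0.7 = 0.5875
P(weak | large raise) = (0.375·0.4) / 0.5875 = 0.15 / 0.5875 = 0.255319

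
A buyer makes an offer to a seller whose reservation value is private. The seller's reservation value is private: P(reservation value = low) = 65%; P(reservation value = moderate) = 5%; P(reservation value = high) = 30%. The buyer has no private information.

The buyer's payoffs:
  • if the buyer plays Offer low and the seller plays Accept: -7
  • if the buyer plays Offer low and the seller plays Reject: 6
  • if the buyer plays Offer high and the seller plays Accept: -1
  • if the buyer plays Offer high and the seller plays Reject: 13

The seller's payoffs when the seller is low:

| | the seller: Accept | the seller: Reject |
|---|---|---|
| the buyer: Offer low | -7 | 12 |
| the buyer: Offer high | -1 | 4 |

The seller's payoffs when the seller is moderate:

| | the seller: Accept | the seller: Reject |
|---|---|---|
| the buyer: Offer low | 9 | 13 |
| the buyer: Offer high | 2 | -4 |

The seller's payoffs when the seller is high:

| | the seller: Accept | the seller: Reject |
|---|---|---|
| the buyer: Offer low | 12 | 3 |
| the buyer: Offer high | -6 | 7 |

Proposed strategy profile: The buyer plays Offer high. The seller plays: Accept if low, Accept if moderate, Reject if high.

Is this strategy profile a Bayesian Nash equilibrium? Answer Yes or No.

No

The buyer plays Offer high: E[Offer high] = 0.65·(-1) + 0.05·(-1) + 0.3·(13) = 3.2; E[Offer low] = -3.1. Best-responding. ✓
The seller (reservation value low), facing Offer high: Accept gives -1, Reject gives 4. Proposed Accept is not best — profitable deviation exists. ✗
The seller (reservation value moderate), facing Offer high: Accept gives 2, Reject gives -4. Proposed Accept is best. ✓
The seller (reservation value high), facing Offer high: Accept gives -6, Reject gives 7. Proposed Reject is best. ✓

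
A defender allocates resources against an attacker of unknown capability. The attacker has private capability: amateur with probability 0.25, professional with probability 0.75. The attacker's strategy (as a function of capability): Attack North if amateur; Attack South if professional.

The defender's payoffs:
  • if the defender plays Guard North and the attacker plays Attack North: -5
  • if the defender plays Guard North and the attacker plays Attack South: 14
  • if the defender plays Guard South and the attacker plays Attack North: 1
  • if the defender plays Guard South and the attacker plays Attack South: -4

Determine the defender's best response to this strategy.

E[Guard North] = 0.25·(-5) + 0.75·(14) = 9.25
E[Guard South] = 0.25·(1) + 0.75·(-4) = -2.75
Best response: Guard North (9.25 is the largest).

Guard North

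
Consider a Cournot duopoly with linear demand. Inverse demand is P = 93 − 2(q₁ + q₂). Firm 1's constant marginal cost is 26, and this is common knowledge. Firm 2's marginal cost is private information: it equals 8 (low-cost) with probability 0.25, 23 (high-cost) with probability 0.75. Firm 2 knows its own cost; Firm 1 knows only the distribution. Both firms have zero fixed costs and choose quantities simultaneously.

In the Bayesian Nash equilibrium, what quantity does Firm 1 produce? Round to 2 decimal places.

Each type of Firm 2 best-responds to q₁; Firm 1 best-responds to the expected q₂ over Firm 2's types.
Firm 2 with cost c maximizes (93 − 2(q₁+q₂) − c)·q₂, giving q₂(c) = (93 − c − 2q₁)/4.
E[c₂] = 0.25·8 + 0.75·23 = 19.25
Firm 1's FOC against E[q₂] yields q₁ = (93 − 2·26 + E[c₂])/6 = (93 − 52 + 19.25)/6 = 10.0417.

10.04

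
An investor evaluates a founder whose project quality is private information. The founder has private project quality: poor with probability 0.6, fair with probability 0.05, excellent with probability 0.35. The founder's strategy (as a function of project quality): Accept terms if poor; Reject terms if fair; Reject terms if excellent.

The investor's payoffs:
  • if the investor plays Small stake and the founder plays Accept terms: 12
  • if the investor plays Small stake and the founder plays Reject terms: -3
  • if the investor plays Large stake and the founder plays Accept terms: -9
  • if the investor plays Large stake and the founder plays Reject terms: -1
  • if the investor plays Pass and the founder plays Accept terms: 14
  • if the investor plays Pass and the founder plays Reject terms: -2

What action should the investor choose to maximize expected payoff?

Pass

E[Small stake] = 0.6·(12) + 0.05·(-3) + 0.35·(-3) = 6
E[Large stake] = 0.6·(-9) + 0.05·(-1) + 0.35·(-1) = -5.8
E[Pass] = 0.6·(14) + 0.05·(-2) + 0.35·(-2) = 7.6
Best response: Pass (7.6 is the largest).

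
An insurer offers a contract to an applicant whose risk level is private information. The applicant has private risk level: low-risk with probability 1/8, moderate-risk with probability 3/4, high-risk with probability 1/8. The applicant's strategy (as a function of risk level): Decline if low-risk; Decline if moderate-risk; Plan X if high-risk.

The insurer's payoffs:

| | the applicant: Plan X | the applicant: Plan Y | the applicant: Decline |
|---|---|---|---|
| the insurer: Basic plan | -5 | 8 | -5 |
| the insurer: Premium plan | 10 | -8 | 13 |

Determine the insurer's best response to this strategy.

Premium plan

Compute the insurer's expected payoff for each action, taking the expectation over the applicant's type.
E[Basic plan] = 1/8·(-5) + 3/4·(-5) + 1/8·(-5) = -5
E[Premium plan] = 1/8·(13) + 3/4·(13) + 1/8·(10) = 101/8
Best response: Premium plan (101/8 is the largest).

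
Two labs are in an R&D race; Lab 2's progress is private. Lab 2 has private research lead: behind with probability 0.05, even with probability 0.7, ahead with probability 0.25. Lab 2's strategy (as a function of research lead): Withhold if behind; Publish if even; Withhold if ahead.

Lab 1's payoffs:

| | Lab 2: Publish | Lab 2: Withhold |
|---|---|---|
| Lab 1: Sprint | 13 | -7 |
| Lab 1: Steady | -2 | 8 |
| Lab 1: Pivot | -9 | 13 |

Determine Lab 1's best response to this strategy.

E[Sprint] = 0.05·(-7) + 0.7·(13) + 0.25·(-7) = 7
E[Steady] = 0.05·(8) + 0.7·(-2) + 0.25·(8) = 1
E[Pivot] = 0.05·(13) + 0.7·(-9) + 0.25·(13) = -2.4
Best response: Sprint (7 is the largest).

Sprint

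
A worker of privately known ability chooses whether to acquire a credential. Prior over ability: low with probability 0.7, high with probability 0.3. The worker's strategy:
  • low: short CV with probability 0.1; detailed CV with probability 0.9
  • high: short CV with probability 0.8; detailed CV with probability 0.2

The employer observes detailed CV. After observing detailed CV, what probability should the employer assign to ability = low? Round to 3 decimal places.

P(detailed CV) = 0.7·0.9 + 0.3·0.2 = 0.69
P(low | detailed CV) = (0.7·0.9) / 0.69 = 0.63 / 0.69 = 0.913043

0.913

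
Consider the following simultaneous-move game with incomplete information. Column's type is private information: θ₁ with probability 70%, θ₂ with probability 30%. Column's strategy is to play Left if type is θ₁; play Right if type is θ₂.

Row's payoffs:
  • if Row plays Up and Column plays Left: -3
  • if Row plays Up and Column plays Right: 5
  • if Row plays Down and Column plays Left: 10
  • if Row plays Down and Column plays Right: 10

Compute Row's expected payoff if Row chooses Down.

10

E[Down] = 0.7·10 + 0.3·10 = 7 + 3 = 10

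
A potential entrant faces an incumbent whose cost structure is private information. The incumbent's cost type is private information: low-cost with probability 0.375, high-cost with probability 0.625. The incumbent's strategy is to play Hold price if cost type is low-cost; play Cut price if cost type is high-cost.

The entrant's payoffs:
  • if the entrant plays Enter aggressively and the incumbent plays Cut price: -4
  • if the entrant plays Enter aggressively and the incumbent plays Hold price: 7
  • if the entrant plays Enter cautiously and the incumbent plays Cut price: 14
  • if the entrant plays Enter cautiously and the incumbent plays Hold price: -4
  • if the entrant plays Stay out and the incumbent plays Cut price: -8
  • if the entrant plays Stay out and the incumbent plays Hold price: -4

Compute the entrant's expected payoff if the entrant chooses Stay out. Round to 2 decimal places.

Take the expectation over the incumbent's cost type, weighting each type's action by its prior probability.
E[Stay out] = 0.375·(-4) + 0.625·(-8) = (-1.5) + (-5) = -6.5

-6.50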